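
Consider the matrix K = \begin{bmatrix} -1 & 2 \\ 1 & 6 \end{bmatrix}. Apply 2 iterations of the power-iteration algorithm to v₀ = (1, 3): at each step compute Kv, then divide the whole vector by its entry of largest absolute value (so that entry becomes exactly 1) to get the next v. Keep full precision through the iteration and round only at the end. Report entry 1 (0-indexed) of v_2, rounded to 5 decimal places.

1.00000

Kv0 = (5.000000, 19.000000); divide by 19.000000 → v1 = (0.263158, 1.000000)
Kv1 = (1.736842, 6.263158); divide by 6.263158 → v2 = (0.277311, 1.000000)
Requested entry of v2: 119/119 = 1.00000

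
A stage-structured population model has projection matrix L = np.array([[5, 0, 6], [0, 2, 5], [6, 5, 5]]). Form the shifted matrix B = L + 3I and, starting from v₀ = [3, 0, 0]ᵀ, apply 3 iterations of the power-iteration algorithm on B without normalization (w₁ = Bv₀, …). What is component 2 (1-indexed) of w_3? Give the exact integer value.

1890

B = L + 3I has rows (8, 0, 6); (0, 5, 5); (6, 5, 8)
w1 = Bv₀ = (8·3 + 0·0 + 6·0; 0·3 + 5·0 + 5·0; 6·3 + 5·0 + 8·0) = (24, 0, 18)
w2 = Bw1 = (8·24 + 0·0 + 6·18; 0·24 + 5·0 + 5·18; 6·24 + 5·0 + 8·18) = (300, 90, 288)
w3 = Bw2 = (4128, 1890, 4554)
Requested component of w3: 1890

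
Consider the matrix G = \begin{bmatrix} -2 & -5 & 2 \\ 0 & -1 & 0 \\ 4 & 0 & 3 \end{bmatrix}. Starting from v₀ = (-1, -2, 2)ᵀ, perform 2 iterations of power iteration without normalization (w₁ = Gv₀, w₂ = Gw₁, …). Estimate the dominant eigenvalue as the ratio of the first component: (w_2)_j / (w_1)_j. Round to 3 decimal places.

w1 = Gv₀ = ((-2)·(-1) + (-5)·(-2) + 2·2; 0·(-1) + (-1)·(-2) + 0·2; 4·(-1) + 0·(-2) + 3·2) = (16, 2, 2)
w2 = Gw1 = ((-2)·16 + (-5)·2 + 2·2; 0·16 + (-1)·2 + 0·2; 4·16 + 0·2 + 3·2) = (-38, -2, 70)
Ratio at component: -38 / 16 = -2.375

λ ≈ -2.375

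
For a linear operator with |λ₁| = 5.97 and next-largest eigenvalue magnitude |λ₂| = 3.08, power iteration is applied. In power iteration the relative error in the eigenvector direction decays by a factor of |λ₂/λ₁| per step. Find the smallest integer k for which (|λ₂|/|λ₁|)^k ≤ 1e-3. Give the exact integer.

11

|λ₂/λ₁| = 3.08/5.97 = 0.51591
Need k ≥ ln(1e-3) / ln(0.51591) = -6.9078 / -0.6618 ≈ 10.438
Smallest integer k satisfying the bound: 11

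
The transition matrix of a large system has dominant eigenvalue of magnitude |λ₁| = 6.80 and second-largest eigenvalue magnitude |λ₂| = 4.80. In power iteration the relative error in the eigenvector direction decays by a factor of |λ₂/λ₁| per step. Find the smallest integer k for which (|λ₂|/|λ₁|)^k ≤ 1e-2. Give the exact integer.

14

|λ₂/λ₁| = 4.80/6.80 = 0.70588
Need k ≥ ln(1e-2) / ln(0.70588) = -4.6052 / -0.3483 ≈ 13.222
Smallest integer k satisfying the bound: 14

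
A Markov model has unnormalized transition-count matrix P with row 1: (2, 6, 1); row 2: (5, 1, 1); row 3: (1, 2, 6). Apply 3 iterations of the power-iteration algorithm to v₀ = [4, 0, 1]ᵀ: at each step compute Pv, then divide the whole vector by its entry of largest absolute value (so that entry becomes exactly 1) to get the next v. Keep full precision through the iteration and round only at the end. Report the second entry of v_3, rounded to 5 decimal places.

Pv0 = (9.000000, 21.000000, 10.000000); divide by 21.000000 → v1 = (0.428571, 1.000000, 0.476190)
Pv1 = (7.333333, 3.619048, 5.285714); divide by 7.333333 → v2 = (1.000000, 0.493506, 0.720779)
Pv2 = (5.681818, 6.214286, 6.311688); divide by 6.311688 → v3 = (0.900206, 0.984568, 1.000000)
Requested entry of v3: 957/972 = 0.98457

0.98457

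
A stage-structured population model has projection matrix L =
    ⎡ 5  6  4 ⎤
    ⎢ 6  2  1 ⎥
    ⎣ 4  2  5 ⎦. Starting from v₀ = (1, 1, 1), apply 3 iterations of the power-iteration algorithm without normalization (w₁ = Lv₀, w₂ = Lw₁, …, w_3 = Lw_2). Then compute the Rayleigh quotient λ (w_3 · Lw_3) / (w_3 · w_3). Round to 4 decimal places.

w1 = Lv₀ = (5·1 + 6·1 + 4·1; 6·1 + 2·1 + 1·1; 4·1 + 2·1 + 5·1) = (15, 9, 11)
w2 = Lw1 = (5·15 + 6·9 + 4·11; 6·15 + 2·9 + 1·11; 4·15 + 2·9 + 5·11) = (173, 119, 133)
w3 = Lw2 = (2111, 1409, 1595)
Lw3 = (25389, 17079, 19237)
w3·Lw3 = 2111·25389 + 1409·17079 + 1595·19237 = 108343505; w3·w3 = 2111·2111 + 1409·1409 + 1595·1595 = 8985627
λ ≈ 108343505/8985627 = 12.0574

12.0574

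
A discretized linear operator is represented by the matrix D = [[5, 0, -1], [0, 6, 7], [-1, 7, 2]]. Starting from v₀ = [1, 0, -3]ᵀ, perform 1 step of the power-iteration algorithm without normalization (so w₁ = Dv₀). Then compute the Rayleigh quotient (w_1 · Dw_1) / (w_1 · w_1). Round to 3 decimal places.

w1 = Dv₀ = (5·1 + 0·0 + (-1)·(-3); 0·1 + 6·0 + 7·(-3); (-1)·1 + 7·0 + 2·(-3)) = (8, -21, -7)
Dw1 = (47, -175, -169)
w1·Dw1 = 8·47 + (-21)·(-175) + (-7)·(-169) = 5234; w1·w1 = 8·8 + (-21)·(-21) + (-7)·(-7) = 554
λ ≈ 5234/554 = 9.448

λ ≈ 9.448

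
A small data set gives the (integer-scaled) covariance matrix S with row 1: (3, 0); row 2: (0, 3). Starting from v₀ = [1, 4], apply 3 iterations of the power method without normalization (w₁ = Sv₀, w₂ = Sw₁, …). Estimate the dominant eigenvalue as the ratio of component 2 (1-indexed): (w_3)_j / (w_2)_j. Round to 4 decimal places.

λ ≈ 3.0000

w1 = Sv₀ = (3·1 + 0·4; 0·1 + 3·4) = (3, 12)
w2 = Sw1 = (3·3 + 0·12; 0·3 + 3·12) = (9, 36)
w3 = Sw2 = (27, 108)
Ratio at component: 108 / 36 = 3.0000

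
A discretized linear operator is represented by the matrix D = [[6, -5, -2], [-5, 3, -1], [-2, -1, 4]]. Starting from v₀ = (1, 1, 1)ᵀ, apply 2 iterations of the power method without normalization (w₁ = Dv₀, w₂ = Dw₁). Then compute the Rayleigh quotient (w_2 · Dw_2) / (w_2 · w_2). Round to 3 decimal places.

w1 = Dv₀ = (-1, -3, 1)
w2 = Dw1 = (7, -5, 9)
Dw2 = (49, -59, 27)
w2·Dw2 = 7·49 + (-5)·(-59) + 9·27 = 881; w2·w2 = 7·7 + (-5)·(-5) + 9·9 = 155
λ ≈ 881/155 = 5.684

λ ≈ 5.684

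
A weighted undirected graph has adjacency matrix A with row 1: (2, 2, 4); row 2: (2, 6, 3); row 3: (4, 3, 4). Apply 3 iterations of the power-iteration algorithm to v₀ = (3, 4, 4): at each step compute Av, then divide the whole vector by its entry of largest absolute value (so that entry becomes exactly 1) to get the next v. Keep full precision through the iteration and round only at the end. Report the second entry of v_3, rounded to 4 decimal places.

1.0000

Av0 = (30.00000, 42.00000, 40.00000); divide by 42.00000 → v1 = (0.71429, 1.00000, 0.95238)
Av1 = (7.23810, 10.28571, 9.66667); divide by 10.28571 → v2 = (0.70370, 1.00000, 0.93981)
Av2 = (7.16667, 10.22685, 9.57407); divide by 10.22685 → v3 = (0.70077, 1.00000, 0.93617)
Requested entry of v3: 4418/4418 = 1.0000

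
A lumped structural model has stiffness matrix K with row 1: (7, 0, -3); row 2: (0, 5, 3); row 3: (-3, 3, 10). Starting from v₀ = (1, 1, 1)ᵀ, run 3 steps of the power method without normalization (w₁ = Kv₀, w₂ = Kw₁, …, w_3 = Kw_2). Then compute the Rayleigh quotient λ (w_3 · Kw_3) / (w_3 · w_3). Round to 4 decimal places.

w1 = Kv₀ = (7·1 + 0·1 + (-3)·1; 0·1 + 5·1 + 3·1; (-3)·1 + 3·1 + 10·1) = (4, 8, 10)
w2 = Kw1 = (7·4 + 0·8 + (-3)·10; 0·4 + 5·8 + 3·10; (-3)·4 + 3·8 + 10·10) = (-2, 70, 112)
w3 = Kw2 = (-350, 686, 1336)
Kw3 = (-6458, 7438, 16468)
w3·Kw3 = (-350)·(-6458) + 686·7438 + 1336·16468 = 29364016; w3·w3 = (-350)·(-350) + 686·686 + 1336·1336 = 2377992
λ ≈ 29364016/2377992 = 12.3482

λ ≈ 12.3482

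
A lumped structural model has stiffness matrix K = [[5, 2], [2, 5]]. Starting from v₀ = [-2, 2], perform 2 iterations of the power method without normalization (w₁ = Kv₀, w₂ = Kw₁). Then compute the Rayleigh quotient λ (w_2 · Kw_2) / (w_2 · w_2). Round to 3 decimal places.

λ ≈ 3.000

w1 = Kv₀ = (-6, 6)
w2 = Kw1 = (-18, 18)
Kw2 = (-54, 54)
w2·Kw2 = (-18)·(-54) + 18·54 = 1944; w2·w2 = (-18)·(-18) + 18·18 = 648
λ ≈ 1944/648 = 3.000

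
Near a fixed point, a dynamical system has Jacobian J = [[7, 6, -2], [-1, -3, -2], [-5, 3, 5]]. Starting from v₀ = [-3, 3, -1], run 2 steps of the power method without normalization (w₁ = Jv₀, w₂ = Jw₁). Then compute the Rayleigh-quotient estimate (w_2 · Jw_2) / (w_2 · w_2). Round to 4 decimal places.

w1 = Jv₀ = (-1, -4, 19)
w2 = Jw1 = (-69, -25, 88)
Jw2 = (-809, -32, 710)
w2·Jw2 = (-69)·(-809) + (-25)·(-32) + 88·710 = 119101; w2·w2 = (-69)·(-69) + (-25)·(-25) + 88·88 = 13130
λ ≈ 119101/13130 = 9.0709

λ ≈ 9.0709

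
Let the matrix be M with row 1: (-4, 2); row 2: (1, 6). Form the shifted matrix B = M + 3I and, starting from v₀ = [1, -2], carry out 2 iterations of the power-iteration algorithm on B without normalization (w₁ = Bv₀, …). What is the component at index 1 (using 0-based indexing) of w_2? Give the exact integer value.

-158

B = M + 3I has rows (-1, 2); (1, 9)
w1 = Bv₀ = ((-1)·1 + 2·(-2); 1·1 + 9·(-2)) = (-5, -17)
w2 = Bw1 = ((-1)·(-5) + 2·(-17); 1·(-5) + 9·(-17)) = (-29, -158)
Requested component of w2: -158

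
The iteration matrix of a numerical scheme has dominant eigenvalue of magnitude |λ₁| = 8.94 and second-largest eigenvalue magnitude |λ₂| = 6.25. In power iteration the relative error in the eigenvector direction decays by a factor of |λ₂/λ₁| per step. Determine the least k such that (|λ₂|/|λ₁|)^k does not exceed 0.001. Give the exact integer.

20

|λ₂/λ₁| = 6.25/8.94 = 0.69911
Need k ≥ ln(0.001) / ln(0.69911) = -6.9078 / -0.3580 ≈ 19.298
Smallest integer k satisfying the bound: 20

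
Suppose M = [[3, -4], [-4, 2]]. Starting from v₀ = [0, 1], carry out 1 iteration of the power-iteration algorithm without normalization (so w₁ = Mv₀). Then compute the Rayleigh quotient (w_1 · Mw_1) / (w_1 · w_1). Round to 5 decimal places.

w1 = Mv₀ = (3·0 + (-4)·1; (-4)·0 + 2·1) = (-4, 2)
Mw1 = (-20, 20)
w1·Mw1 = (-4)·(-20) + 2·20 = 120; w1·w1 = (-4)·(-4) + 2·2 = 20
λ ≈ 120/20 = 6.00000

λ ≈ 6.00000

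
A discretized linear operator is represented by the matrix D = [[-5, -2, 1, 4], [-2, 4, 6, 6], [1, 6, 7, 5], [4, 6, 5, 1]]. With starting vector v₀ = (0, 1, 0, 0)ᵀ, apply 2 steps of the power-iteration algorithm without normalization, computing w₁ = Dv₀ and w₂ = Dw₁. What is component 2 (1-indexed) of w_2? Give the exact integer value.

92

w1 = Dv₀ = ((-5)·0 + (-2)·1 + 1·0 + 4·0; (-2)·0 + 4·1 + 6·0 + 6·0; 1·0 + 6·1 + 7·0 + 5·0; 4·0 + 6·1 + 5·0 + 1·0) = (-2, 4, 6, 6)
w2 = Dw1 = ((-5)·(-2) + (-2)·4 + 1·6 + 4·6; (-2)·(-2) + 4·4 + 6·6 + 6·6; 1·(-2) + 6·4 + 7·6 + 5·6; 4·(-2) + 6·4 + 5·6 + 1·6) = (32, 92, 94, 52)
The requested component of w2 is 92.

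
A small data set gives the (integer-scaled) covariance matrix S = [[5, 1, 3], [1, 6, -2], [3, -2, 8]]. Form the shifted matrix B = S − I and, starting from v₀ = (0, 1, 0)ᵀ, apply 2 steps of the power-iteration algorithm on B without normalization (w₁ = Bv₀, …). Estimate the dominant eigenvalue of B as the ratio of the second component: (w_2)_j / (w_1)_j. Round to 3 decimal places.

B = S − I has rows (4, 1, 3); (1, 5, -2); (3, -2, 7)
w1 = Bv₀ = (1, 5, -2)
w2 = Bw1 = (3, 30, -21)
Ratio: 30/5 = 6.000

μ ≈ 6.000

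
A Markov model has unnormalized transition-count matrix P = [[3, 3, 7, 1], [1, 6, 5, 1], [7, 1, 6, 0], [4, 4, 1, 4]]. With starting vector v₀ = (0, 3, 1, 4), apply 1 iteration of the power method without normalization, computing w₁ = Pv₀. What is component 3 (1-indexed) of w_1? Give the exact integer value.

w1 = Pv₀ = (3·0 + 3·3 + 7·1 + 1·4; 1·0 + 6·3 + 5·1 + 1·4; 7·0 + 1·3 + 6·1 + 0·4; 4·0 + 4·3 + 1·1 + 4·4) = (20, 27, 9, 29)
The requested component of w1 is 9.

9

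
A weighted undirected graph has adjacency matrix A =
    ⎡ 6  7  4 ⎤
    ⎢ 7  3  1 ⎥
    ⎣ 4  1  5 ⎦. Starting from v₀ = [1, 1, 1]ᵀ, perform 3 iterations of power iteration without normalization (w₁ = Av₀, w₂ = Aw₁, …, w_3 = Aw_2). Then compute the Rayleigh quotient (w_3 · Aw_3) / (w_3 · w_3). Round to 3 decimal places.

13.368

w1 = Av₀ = (6·1 + 7·1 + 4·1; 7·1 + 3·1 + 1·1; 4·1 + 1·1 + 5·1) = (17, 11, 10)
w2 = Aw1 = (6·17 + 7·11 + 4·10; 7·17 + 3·11 + 1·10; 4·17 + 1·11 + 5·10) = (219, 162, 129)
w3 = Aw2 = (2964, 2148, 1683)
Aw3 = (39552, 28875, 22419)
w3·Aw3 = 2964·39552 + 2148·28875 + 1683·22419 = 216986805; w3·w3 = 2964·2964 + 2148·2148 + 1683·1683 = 16231689
λ ≈ 216986805/16231689 = 13.368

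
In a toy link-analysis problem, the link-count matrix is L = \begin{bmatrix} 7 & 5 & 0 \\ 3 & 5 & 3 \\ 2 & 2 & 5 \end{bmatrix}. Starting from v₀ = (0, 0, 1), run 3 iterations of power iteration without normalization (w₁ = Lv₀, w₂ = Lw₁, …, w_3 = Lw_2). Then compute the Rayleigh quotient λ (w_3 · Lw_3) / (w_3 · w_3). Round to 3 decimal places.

10.747

w1 = Lv₀ = (7·0 + 5·0 + 0·1; 3·0 + 5·0 + 3·1; 2·0 + 2·0 + 5·1) = (0, 3, 5)
w2 = Lw1 = (7·0 + 5·3 + 0·5; 3·0 + 5·3 + 3·5; 2·0 + 2·3 + 5·5) = (15, 30, 31)
w3 = Lw2 = (255, 288, 245)
Lw3 = (3225, 2940, 2311)
w3·Lw3 = 255·3225 + 288·2940 + 245·2311 = 2235290; w3·w3 = 255·255 + 288·288 + 245·245 = 207994
λ ≈ 2235290/207994 = 10.747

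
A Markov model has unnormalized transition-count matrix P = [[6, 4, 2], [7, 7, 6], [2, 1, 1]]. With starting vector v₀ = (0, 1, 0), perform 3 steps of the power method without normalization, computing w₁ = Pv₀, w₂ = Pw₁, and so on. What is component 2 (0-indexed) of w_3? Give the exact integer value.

207

w1 = Pv₀ = (6·0 + 4·1 + 2·0; 7·0 + 7·1 + 6·0; 2·0 + 1·1 + 1·0) = (4, 7, 1)
w2 = Pw1 = (6·4 + 4·7 + 2·1; 7·4 + 7·7 + 6·1; 2·4 + 1·7 + 1·1) = (54, 83, 16)
w3 = Pw2 = (688, 1055, 207)
The requested component of w3 is 207.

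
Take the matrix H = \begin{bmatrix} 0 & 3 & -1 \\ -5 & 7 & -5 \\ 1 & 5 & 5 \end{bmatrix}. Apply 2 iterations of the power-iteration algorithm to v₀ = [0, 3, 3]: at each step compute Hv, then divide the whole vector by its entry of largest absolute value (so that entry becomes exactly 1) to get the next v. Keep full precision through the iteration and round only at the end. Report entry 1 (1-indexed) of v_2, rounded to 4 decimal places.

-0.0645

Hv0 = (6.00000, 6.00000, 30.00000); divide by 30.00000 → v1 = (0.20000, 0.20000, 1.00000)
Hv1 = (-0.40000, -4.60000, 6.20000); divide by 6.20000 → v2 = (-0.06452, -0.74194, 1.00000)
Requested entry of v2: -12/186 = -0.0645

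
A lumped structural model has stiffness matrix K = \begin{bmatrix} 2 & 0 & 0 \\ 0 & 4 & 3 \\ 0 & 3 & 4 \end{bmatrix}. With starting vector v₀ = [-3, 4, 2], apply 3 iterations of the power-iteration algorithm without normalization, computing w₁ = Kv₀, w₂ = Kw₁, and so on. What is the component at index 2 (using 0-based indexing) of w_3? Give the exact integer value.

w1 = Kv₀ = (2·(-3) + 0·4 + 0·2; 0·(-3) + 4·4 + 3·2; 0·(-3) + 3·4 + 4·2) = (-6, 22, 20)
w2 = Kw1 = (2·(-6) + 0·22 + 0·20; 0·(-6) + 4·22 + 3·20; 0·(-6) + 3·22 + 4·20) = (-12, 148, 146)
w3 = Kw2 = (-24, 1030, 1028)
The requested component of w3 is 1028.

1028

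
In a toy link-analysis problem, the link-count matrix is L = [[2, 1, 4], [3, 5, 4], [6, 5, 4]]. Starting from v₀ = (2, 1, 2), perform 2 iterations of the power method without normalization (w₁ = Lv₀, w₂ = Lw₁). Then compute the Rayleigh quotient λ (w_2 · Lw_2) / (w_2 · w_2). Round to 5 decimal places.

w1 = Lv₀ = (2·2 + 1·1 + 4·2; 3·2 + 5·1 + 4·2; 6·2 + 5·1 + 4·2) = (13, 19, 25)
w2 = Lw1 = (2·13 + 1·19 + 4·25; 3·13 + 5·19 + 4·25; 6·13 + 5·19 + 4·25) = (145, 234, 273)
Lw2 = (1616, 2697, 3132)
w2·Lw2 = 145·1616 + 234·2697 + 273·3132 = 1720454; w2·w2 = 145·145 + 234·234 + 273·273 = 150310
λ ≈ 1720454/150310 = 11.44604

11.44604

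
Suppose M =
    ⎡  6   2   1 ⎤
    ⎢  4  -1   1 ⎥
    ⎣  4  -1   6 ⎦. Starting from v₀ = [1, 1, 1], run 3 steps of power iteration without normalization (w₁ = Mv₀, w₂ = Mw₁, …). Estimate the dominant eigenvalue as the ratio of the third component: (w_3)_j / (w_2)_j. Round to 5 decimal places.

λ ≈ 8.82558

w1 = Mv₀ = (6·1 + 2·1 + 1·1; 4·1 + (-1)·1 + 1·1; 4·1 + (-1)·1 + 6·1) = (9, 4, 9)
w2 = Mw1 = (6·9 + 2·4 + 1·9; 4·9 + (-1)·4 + 1·9; 4·9 + (-1)·4 + 6·9) = (71, 41, 86)
w3 = Mw2 = (594, 329, 759)
Ratio at component: 759 / 86 = 8.82558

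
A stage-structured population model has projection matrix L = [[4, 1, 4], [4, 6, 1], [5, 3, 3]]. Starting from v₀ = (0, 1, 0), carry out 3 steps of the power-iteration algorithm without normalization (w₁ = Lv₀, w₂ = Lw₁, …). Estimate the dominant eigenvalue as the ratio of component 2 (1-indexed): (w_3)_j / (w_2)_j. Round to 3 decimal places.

w1 = Lv₀ = (1, 6, 3)
w2 = Lw1 = (22, 43, 32)
w3 = Lw2 = (259, 378, 335)
Ratio at component: 378 / 43 = 8.791

8.791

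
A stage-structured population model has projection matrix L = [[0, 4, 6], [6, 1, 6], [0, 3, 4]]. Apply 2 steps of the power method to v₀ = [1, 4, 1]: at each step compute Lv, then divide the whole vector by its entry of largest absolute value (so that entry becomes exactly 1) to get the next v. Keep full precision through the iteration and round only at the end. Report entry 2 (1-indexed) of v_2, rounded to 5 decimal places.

Lv0 = (22.000000, 16.000000, 16.000000); divide by 22.000000 → v1 = (1.000000, 0.727273, 0.727273)
Lv1 = (7.272727, 11.090909, 5.090909); divide by 11.090909 → v2 = (0.655738, 1.000000, 0.459016)
Requested entry of v2: 244/244 = 1.00000

1.00000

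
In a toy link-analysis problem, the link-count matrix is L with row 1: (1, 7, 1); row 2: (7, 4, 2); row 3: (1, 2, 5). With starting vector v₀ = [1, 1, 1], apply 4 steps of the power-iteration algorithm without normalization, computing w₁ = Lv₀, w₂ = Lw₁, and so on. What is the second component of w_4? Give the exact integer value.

14910

w1 = Lv₀ = (9, 13, 8)
w2 = Lw1 = (108, 131, 75)
w3 = Lw2 = (1100, 1430, 745)
w4 = Lw3 = (11855, 14910, 7685)
The requested component of w4 is 14910.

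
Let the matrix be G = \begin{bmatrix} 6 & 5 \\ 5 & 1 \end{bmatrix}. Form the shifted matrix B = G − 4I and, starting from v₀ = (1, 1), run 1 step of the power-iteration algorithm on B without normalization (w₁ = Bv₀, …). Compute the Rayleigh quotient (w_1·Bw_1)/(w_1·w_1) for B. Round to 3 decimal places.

4.264

B = G − 4I has rows (2, 5); (5, -3)
w1 = Bv₀ = (7, 2)
Bw1 = (24, 29)
w1·Bw1 = 226; w1·w1 = 53; μ ≈ 226/53 = 4.264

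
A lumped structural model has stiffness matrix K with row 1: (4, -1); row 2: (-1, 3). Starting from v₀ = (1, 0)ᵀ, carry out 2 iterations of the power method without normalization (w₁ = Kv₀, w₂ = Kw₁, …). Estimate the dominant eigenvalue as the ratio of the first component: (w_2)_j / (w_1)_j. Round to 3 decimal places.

w1 = Kv₀ = (4·1 + (-1)·0; (-1)·1 + 3·0) = (4, -1)
w2 = Kw1 = (4·4 + (-1)·(-1); (-1)·4 + 3·(-1)) = (17, -7)
Ratio at component: 17 / 4 = 4.250

4.250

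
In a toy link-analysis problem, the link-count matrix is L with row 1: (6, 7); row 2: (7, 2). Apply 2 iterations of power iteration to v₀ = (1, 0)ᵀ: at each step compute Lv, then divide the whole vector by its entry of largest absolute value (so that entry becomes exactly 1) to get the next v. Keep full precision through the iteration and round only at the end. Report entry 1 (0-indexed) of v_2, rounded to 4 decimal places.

0.6588

Lv0 = (6.00000, 7.00000); divide by 7.00000 → v1 = (0.85714, 1.00000)
Lv1 = (12.14286, 8.00000); divide by 12.14286 → v2 = (1.00000, 0.65882)
Requested entry of v2: 56/85 = 0.6588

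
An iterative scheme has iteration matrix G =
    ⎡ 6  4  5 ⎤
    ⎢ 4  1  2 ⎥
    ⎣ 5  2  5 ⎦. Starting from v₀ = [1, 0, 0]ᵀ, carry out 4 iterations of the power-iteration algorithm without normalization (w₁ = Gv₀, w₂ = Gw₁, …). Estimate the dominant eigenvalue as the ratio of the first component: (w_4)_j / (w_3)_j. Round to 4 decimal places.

12.2088

w1 = Gv₀ = (6, 4, 5)
w2 = Gw1 = (77, 38, 63)
w3 = Gw2 = (929, 472, 776)
w4 = Gw3 = (11342, 5740, 9469)
Ratio at component: 11342 / 929 = 12.2088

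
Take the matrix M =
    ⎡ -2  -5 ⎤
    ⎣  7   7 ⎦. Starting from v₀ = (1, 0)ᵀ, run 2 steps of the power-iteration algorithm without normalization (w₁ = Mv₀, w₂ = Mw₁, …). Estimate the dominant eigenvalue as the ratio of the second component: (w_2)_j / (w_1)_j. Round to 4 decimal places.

5.0000

w1 = Mv₀ = (-2, 7)
w2 = Mw1 = (-31, 35)
Ratio at component: 35 / 7 = 5.0000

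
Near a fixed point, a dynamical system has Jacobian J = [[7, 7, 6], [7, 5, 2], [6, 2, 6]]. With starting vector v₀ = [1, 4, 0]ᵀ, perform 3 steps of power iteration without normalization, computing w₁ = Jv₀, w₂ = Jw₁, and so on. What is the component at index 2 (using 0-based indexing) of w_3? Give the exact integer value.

w1 = Jv₀ = (7·1 + 7·4 + 6·0; 7·1 + 5·4 + 2·0; 6·1 + 2·4 + 6·0) = (35, 27, 14)
w2 = Jw1 = (7·35 + 7·27 + 6·14; 7·35 + 5·27 + 2·14; 6·35 + 2·27 + 6·14) = (518, 408, 348)
w3 = Jw2 = (8570, 6362, 6012)
The requested component of w3 is 6012.

6012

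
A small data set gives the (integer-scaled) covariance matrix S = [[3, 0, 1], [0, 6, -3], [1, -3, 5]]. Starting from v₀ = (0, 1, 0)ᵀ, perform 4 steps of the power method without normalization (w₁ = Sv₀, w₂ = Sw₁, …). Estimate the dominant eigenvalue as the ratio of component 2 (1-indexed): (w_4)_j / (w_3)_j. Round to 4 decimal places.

w1 = Sv₀ = (0, 6, -3)
w2 = Sw1 = (-3, 45, -33)
w3 = Sw2 = (-42, 369, -303)
w4 = Sw3 = (-429, 3123, -2664)
Ratio at component: 3123 / 369 = 8.4634

λ ≈ 8.4634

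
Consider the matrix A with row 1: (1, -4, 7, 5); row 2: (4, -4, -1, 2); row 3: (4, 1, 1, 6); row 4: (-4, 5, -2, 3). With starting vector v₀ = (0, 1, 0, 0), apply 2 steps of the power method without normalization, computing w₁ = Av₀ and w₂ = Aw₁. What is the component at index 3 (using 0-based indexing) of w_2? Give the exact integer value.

w1 = Av₀ = (-4, -4, 1, 5)
w2 = Aw1 = (44, 9, 11, 9)
The requested component of w2 is 9.

9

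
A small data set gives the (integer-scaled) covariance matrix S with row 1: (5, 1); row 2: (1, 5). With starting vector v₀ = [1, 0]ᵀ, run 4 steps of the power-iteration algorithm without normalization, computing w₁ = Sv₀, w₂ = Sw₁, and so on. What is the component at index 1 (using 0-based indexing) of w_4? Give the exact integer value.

520

w1 = Sv₀ = (5·1 + 1·0; 1·1 + 5·0) = (5, 1)
w2 = Sw1 = (5·5 + 1·1; 1·5 + 5·1) = (26, 10)
w3 = Sw2 = (140, 76)
w4 = Sw3 = (776, 520)
The requested component of w4 is 520.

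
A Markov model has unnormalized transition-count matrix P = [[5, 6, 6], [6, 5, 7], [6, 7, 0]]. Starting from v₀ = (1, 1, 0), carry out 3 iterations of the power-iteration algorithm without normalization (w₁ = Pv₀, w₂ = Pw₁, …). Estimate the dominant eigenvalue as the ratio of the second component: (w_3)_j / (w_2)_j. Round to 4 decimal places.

λ ≈ 15.3538

w1 = Pv₀ = (5·1 + 6·1 + 6·0; 6·1 + 5·1 + 7·0; 6·1 + 7·1 + 0·0) = (11, 11, 13)
w2 = Pw1 = (5·11 + 6·11 + 6·13; 6·11 + 5·11 + 7·13; 6·11 + 7·11 + 0·13) = (199, 212, 143)
w3 = Pw2 = (3125, 3255, 2678)
Ratio at component: 3255 / 212 = 15.3538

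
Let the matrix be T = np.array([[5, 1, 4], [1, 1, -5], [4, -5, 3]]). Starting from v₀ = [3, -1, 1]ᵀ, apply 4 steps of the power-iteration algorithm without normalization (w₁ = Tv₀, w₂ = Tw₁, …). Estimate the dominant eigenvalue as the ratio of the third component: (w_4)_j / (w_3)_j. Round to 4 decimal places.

λ ≈ 8.6173

w1 = Tv₀ = (18, -3, 20)
w2 = Tw1 = (167, -85, 147)
w3 = Tw2 = (1338, -653, 1534)
w4 = Tw3 = (12173, -6985, 13219)
Ratio at component: 13219 / 1534 = 8.6173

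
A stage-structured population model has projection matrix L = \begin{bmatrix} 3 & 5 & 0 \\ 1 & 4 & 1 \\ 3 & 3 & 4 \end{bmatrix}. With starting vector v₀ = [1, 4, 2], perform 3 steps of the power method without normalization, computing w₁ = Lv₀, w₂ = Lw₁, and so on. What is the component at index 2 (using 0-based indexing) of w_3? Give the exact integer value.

1730

w1 = Lv₀ = (3·1 + 5·4 + 0·2; 1·1 + 4·4 + 1·2; 3·1 + 3·4 + 4·2) = (23, 19, 23)
w2 = Lw1 = (3·23 + 5·19 + 0·23; 1·23 + 4·19 + 1·23; 3·23 + 3·19 + 4·23) = (164, 122, 218)
w3 = Lw2 = (1102, 870, 1730)
The requested component of w3 is 1730.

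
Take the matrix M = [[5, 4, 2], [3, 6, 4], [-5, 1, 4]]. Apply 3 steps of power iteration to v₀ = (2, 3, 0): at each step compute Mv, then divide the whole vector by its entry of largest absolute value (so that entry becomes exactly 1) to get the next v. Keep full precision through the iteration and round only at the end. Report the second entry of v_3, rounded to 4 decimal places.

0.8301

Mv0 = (22.00000, 24.00000, -7.00000); divide by 24.00000 → v1 = (0.91667, 1.00000, -0.29167)
Mv1 = (8.00000, 7.58333, -4.75000); divide by 8.00000 → v2 = (1.00000, 0.94792, -0.59375)
Mv2 = (7.60417, 6.31250, -6.42708); divide by 7.60417 → v3 = (1.00000, 0.83014, -0.84521)
Requested entry of v3: 1212/1460 = 0.8301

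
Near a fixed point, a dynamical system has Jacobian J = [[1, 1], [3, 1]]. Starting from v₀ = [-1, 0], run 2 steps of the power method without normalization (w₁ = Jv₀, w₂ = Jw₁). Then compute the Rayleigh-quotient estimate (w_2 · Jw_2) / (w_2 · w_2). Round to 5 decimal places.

λ ≈ 2.84615

w1 = Jv₀ = (-1, -3)
w2 = Jw1 = (-4, -6)
Jw2 = (-10, -18)
w2·Jw2 = (-4)·(-10) + (-6)·(-18) = 148; w2·w2 = (-4)·(-4) + (-6)·(-6) = 52
λ ≈ 148/52 = 2.84615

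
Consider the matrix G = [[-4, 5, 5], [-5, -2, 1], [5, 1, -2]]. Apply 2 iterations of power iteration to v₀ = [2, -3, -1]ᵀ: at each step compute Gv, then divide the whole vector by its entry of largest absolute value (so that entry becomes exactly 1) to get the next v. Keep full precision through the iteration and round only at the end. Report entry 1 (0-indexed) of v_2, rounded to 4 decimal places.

-0.9755

Gv0 = (-28.00000, -5.00000, 9.00000); divide by -28.00000 → v1 = (1.00000, 0.17857, -0.32143)
Gv1 = (-4.71429, -5.67857, 5.82143); divide by 5.82143 → v2 = (-0.80982, -0.97546, 1.00000)
Requested entry of v2: 159/-163 = -0.9755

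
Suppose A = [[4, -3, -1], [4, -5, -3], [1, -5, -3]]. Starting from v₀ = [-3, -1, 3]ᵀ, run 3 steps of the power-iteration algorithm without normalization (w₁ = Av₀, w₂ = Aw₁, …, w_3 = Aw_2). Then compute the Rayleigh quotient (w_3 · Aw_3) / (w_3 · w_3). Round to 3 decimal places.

λ ≈ -6.763

w1 = Av₀ = (4·(-3) + (-3)·(-1) + (-1)·3; 4·(-3) + (-5)·(-1) + (-3)·3; 1·(-3) + (-5)·(-1) + (-3)·3) = (-12, -16, -7)
w2 = Aw1 = (4·(-12) + (-3)·(-16) + (-1)·(-7); 4·(-12) + (-5)·(-16) + (-3)·(-7); 1·(-12) + (-5)·(-16) + (-3)·(-7)) = (7, 53, 89)
w3 = Aw2 = (-220, -504, -525)
Aw3 = (1157, 3215, 3875)
w3·Aw3 = (-220)·1157 + (-504)·3215 + (-525)·3875 = -3909275; w3·w3 = (-220)·(-220) + (-504)·(-504) + (-525)·(-525) = 578041
λ ≈ -3909275/578041 = -6.763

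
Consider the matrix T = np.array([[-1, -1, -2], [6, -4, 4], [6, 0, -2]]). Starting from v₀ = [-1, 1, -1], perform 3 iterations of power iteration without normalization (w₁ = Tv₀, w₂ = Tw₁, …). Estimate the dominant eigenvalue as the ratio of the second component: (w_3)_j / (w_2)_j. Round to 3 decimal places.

-0.154

w1 = Tv₀ = ((-1)·(-1) + (-1)·1 + (-2)·(-1); 6·(-1) + (-4)·1 + 4·(-1); 6·(-1) + 0·1 + (-2)·(-1)) = (2, -14, -4)
w2 = Tw1 = ((-1)·2 + (-1)·(-14) + (-2)·(-4); 6·2 + (-4)·(-14) + 4·(-4); 6·2 + 0·(-14) + (-2)·(-4)) = (20, 52, 20)
w3 = Tw2 = (-112, -8, 80)
Ratio at component: -8 / 52 = -0.154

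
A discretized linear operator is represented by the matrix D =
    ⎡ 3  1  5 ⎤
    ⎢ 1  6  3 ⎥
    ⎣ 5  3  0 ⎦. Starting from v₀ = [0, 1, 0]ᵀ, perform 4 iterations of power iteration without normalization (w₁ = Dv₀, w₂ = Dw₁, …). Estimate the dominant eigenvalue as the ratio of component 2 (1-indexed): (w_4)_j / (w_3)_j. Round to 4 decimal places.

w1 = Dv₀ = (1, 6, 3)
w2 = Dw1 = (24, 46, 23)
w3 = Dw2 = (233, 369, 258)
w4 = Dw3 = (2358, 3221, 2272)
Ratio at component: 3221 / 369 = 8.7290

λ ≈ 8.7290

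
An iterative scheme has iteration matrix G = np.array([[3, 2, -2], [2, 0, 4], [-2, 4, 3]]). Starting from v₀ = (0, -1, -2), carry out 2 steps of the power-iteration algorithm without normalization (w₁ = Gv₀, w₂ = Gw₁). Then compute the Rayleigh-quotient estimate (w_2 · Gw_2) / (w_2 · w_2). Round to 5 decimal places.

w1 = Gv₀ = (3·0 + 2·(-1) + (-2)·(-2); 2·0 + 0·(-1) + 4·(-2); (-2)·0 + 4·(-1) + 3·(-2)) = (2, -8, -10)
w2 = Gw1 = (3·2 + 2·(-8) + (-2)·(-10); 2·2 + 0·(-8) + 4·(-10); (-2)·2 + 4·(-8) + 3·(-10)) = (10, -36, -66)
Gw2 = (90, -244, -362)
w2·Gw2 = 10·90 + (-36)·(-244) + (-66)·(-362) = 33576; w2·w2 = 10·10 + (-36)·(-36) + (-66)·(-66) = 5752
λ ≈ 33576/5752 = 5.83727

5.83727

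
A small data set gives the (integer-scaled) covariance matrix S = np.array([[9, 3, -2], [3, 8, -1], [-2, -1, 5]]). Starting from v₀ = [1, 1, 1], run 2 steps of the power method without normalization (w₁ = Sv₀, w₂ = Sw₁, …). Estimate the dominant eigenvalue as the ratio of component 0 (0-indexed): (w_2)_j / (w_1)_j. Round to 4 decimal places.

w1 = Sv₀ = (10, 10, 2)
w2 = Sw1 = (116, 108, -20)
Ratio at component: 116 / 10 = 11.6000

λ ≈ 11.6000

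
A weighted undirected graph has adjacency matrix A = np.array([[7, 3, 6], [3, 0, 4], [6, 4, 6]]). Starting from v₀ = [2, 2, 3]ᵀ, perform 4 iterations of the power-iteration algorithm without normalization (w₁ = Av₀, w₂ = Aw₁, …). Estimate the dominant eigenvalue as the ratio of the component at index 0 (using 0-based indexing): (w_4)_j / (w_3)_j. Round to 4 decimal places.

λ ≈ 14.2274

w1 = Av₀ = (38, 18, 38)
w2 = Aw1 = (548, 266, 528)
w3 = Aw2 = (7802, 3756, 7520)
w4 = Aw3 = (111002, 53486, 106956)
Ratio at component: 111002 / 7802 = 14.2274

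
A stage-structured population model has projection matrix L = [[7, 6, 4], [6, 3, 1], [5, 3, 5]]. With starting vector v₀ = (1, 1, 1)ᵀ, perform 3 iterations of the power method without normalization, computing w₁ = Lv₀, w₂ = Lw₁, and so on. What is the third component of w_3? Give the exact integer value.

w1 = Lv₀ = (7·1 + 6·1 + 4·1; 6·1 + 3·1 + 1·1; 5·1 + 3·1 + 5·1) = (17, 10, 13)
w2 = Lw1 = (7·17 + 6·10 + 4·13; 6·17 + 3·10 + 1·13; 5·17 + 3·10 + 5·13) = (231, 145, 180)
w3 = Lw2 = (3207, 2001, 2490)
The requested component of w3 is 2490.

2490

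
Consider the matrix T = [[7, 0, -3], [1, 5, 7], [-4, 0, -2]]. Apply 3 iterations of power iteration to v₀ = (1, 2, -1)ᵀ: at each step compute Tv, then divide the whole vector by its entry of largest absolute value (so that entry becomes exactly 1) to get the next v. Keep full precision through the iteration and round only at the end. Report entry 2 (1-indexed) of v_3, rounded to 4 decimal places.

Tv0 = (10.00000, 4.00000, -2.00000); divide by 10.00000 → v1 = (1.00000, 0.40000, -0.20000)
Tv1 = (7.60000, 1.60000, -3.60000); divide by 7.60000 → v2 = (1.00000, 0.21053, -0.47368)
Tv2 = (8.42105, -1.26316, -3.05263); divide by 8.42105 → v3 = (1.00000, -0.15000, -0.36250)
Requested entry of v3: -96/640 = -0.1500

-0.1500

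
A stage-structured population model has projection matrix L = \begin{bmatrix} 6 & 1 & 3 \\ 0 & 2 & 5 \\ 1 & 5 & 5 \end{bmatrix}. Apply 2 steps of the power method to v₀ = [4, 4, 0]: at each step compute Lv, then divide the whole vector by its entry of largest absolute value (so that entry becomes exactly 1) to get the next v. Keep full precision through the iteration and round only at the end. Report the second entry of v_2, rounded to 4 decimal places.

Lv0 = (28.00000, 8.00000, 24.00000); divide by 28.00000 → v1 = (1.00000, 0.28571, 0.85714)
Lv1 = (8.85714, 4.85714, 6.71429); divide by 8.85714 → v2 = (1.00000, 0.54839, 0.75806)
Requested entry of v2: 136/248 = 0.5484

0.5484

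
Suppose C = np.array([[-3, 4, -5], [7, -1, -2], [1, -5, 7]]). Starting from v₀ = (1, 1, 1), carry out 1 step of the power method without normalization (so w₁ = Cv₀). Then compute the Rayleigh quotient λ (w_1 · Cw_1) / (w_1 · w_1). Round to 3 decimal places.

λ ≈ -5.195

w1 = Cv₀ = ((-3)·1 + 4·1 + (-5)·1; 7·1 + (-1)·1 + (-2)·1; 1·1 + (-5)·1 + 7·1) = (-4, 4, 3)
Cw1 = (13, -38, -3)
w1·Cw1 = (-4)·13 + 4·(-38) + 3·(-3) = -213; w1·w1 = (-4)·(-4) + 4·4 + 3·3 = 41
λ ≈ -213/41 = -5.195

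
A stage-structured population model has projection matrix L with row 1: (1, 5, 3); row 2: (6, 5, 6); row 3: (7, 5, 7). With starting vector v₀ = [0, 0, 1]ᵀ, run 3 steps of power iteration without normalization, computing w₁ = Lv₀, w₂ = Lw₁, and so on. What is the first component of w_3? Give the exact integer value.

w1 = Lv₀ = (1·0 + 5·0 + 3·1; 6·0 + 5·0 + 6·1; 7·0 + 5·0 + 7·1) = (3, 6, 7)
w2 = Lw1 = (1·3 + 5·6 + 3·7; 6·3 + 5·6 + 6·7; 7·3 + 5·6 + 7·7) = (54, 90, 100)
w3 = Lw2 = (804, 1374, 1528)
The requested component of w3 is 804.

804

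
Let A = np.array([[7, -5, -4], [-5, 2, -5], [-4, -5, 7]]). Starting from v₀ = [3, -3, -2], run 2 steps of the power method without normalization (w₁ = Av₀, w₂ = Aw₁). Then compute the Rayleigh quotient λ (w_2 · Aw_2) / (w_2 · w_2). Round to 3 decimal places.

w1 = Av₀ = (7·3 + (-5)·(-3) + (-4)·(-2); (-5)·3 + 2·(-3) + (-5)·(-2); (-4)·3 + (-5)·(-3) + 7·(-2)) = (44, -11, -11)
w2 = Aw1 = (7·44 + (-5)·(-11) + (-4)·(-11); (-5)·44 + 2·(-11) + (-5)·(-11); (-4)·44 + (-5)·(-11) + 7·(-11)) = (407, -187, -198)
Aw2 = (4576, -1419, -2079)
w2·Aw2 = 407·4576 + (-187)·(-1419) + (-198)·(-2079) = 2539427; w2·w2 = 407·407 + (-187)·(-187) + (-198)·(-198) = 239822
λ ≈ 2539427/239822 = 10.589

λ ≈ 10.589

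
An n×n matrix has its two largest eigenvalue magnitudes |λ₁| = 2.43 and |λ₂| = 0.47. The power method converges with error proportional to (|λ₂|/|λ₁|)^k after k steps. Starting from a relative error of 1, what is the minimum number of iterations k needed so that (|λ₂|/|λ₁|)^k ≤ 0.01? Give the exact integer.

|λ₂/λ₁| = 0.47/2.43 = 0.19342
Need k ≥ ln(0.01) / ln(0.19342) = -4.6052 / -1.6429 ≈ 2.803
Smallest integer k satisfying the bound: 3

3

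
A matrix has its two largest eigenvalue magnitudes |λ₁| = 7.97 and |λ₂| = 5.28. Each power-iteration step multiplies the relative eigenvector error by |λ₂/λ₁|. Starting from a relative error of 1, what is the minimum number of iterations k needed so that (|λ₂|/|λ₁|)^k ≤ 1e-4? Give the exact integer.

23

|λ₂/λ₁| = 5.28/7.97 = 0.66248
Need k ≥ ln(1e-4) / ln(0.66248) = -9.2103 / -0.4118 ≈ 22.368
Smallest integer k satisfying the bound: 23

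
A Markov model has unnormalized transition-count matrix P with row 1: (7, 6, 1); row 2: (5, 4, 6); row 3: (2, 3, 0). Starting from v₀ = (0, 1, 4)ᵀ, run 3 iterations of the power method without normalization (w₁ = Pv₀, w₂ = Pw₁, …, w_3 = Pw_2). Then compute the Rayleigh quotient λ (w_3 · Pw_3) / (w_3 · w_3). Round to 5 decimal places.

w1 = Pv₀ = (7·0 + 6·1 + 1·4; 5·0 + 4·1 + 6·4; 2·0 + 3·1 + 0·4) = (10, 28, 3)
w2 = Pw1 = (7·10 + 6·28 + 1·3; 5·10 + 4·28 + 6·3; 2·10 + 3·28 + 0·3) = (241, 180, 104)
w3 = Pw2 = (2871, 2549, 1022)
Pw3 = (36413, 30683, 13389)
w3·Pw3 = 2871·36413 + 2549·30683 + 1022·13389 = 196436248; w3·w3 = 2871·2871 + 2549·2549 + 1022·1022 = 15784526
λ ≈ 196436248/15784526 = 12.44486

λ ≈ 12.44486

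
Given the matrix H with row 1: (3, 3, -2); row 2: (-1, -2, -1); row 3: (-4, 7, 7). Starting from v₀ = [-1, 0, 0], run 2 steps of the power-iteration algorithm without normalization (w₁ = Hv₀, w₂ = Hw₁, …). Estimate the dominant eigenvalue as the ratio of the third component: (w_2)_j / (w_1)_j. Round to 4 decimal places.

w1 = Hv₀ = (3·(-1) + 3·0 + (-2)·0; (-1)·(-1) + (-2)·0 + (-1)·0; (-4)·(-1) + 7·0 + 7·0) = (-3, 1, 4)
w2 = Hw1 = (3·(-3) + 3·1 + (-2)·4; (-1)·(-3) + (-2)·1 + (-1)·4; (-4)·(-3) + 7·1 + 7·4) = (-14, -3, 47)
Ratio at component: 47 / 4 = 11.7500

λ ≈ 11.7500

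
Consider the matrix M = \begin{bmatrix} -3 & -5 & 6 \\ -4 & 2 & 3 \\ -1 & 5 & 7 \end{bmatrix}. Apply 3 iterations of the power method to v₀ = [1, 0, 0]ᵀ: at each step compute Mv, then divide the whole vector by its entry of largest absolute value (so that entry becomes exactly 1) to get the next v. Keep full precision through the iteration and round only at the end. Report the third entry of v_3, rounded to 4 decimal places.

0.8532

Mv0 = (-3.00000, -4.00000, -1.00000); divide by -4.00000 → v1 = (0.75000, 1.00000, 0.25000)
Mv1 = (-5.75000, -0.25000, 6.00000); divide by 6.00000 → v2 = (-0.95833, -0.04167, 1.00000)
Mv2 = (9.08333, 6.75000, 7.75000); divide by 9.08333 → v3 = (1.00000, 0.74312, 0.85321)
Requested entry of v3: -186/-218 = 0.8532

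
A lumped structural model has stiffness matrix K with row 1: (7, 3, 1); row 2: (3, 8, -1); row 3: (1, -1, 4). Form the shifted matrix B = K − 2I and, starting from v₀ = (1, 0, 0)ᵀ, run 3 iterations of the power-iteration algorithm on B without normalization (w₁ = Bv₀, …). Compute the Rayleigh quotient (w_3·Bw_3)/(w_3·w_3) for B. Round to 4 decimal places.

B = K − 2I has rows (5, 3, 1); (3, 6, -1); (1, -1, 2)
w1 = Bv₀ = (5, 3, 1)
w2 = Bw1 = (35, 32, 4)
w3 = Bw2 = (275, 293, 11)
Bw3 = (2265, 2572, 4)
w3·Bw3 = 1376515; w3·w3 = 161595; μ ≈ 1376515/161595 = 8.5183

μ ≈ 8.5183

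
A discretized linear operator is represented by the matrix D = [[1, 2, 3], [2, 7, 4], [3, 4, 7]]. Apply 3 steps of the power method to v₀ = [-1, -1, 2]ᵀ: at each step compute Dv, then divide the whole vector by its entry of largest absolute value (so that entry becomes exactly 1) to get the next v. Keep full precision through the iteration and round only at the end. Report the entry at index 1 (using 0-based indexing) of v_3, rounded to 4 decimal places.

0.8134

Dv0 = (3.00000, -1.00000, 7.00000); divide by 7.00000 → v1 = (0.42857, -0.14286, 1.00000)
Dv1 = (3.14286, 3.85714, 7.71429); divide by 7.71429 → v2 = (0.40741, 0.50000, 1.00000)
Dv2 = (4.40741, 8.31481, 10.22222); divide by 10.22222 → v3 = (0.43116, 0.81341, 1.00000)
Requested entry of v3: 449/552 = 0.8134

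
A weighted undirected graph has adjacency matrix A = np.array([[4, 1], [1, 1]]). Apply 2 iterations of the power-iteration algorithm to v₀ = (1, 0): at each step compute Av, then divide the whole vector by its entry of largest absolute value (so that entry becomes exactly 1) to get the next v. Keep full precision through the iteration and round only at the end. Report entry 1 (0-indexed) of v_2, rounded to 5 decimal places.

Av0 = (4.000000, 1.000000); divide by 4.000000 → v1 = (1.000000, 0.250000)
Av1 = (4.250000, 1.250000); divide by 4.250000 → v2 = (1.000000, 0.294118)
Requested entry of v2: 5/17 = 0.29412

0.29412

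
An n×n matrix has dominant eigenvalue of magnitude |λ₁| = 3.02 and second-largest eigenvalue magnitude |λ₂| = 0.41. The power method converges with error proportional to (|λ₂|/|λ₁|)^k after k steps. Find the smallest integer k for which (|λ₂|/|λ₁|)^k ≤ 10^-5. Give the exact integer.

6

|λ₂/λ₁| = 0.41/3.02 = 0.13576
Need k ≥ ln(10^-5) / ln(0.13576) = -11.5129 / -1.9969 ≈ 5.766
Smallest integer k satisfying the bound: 6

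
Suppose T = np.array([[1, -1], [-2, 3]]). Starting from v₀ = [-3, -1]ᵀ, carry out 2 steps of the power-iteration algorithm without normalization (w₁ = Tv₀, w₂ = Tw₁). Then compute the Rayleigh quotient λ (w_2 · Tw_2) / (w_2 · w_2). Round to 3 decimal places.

3.747

w1 = Tv₀ = (-2, 3)
w2 = Tw1 = (-5, 13)
Tw2 = (-18, 49)
w2·Tw2 = (-5)·(-18) + 13·49 = 727; w2·w2 = (-5)·(-5) + 13·13 = 194
λ ≈ 727/194 = 3.747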